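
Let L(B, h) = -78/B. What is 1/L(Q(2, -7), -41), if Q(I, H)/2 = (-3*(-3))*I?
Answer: -6/13 ≈ -0.46154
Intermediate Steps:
Q(I, H) = 18*I (Q(I, H) = 2*((-3*(-3))*I) = 2*(9*I) = 18*I)
L(B, h) = -78/B
1/L(Q(2, -7), -41) = 1/(-78/(18*2)) = 1/(-78/36) = 1/(-78*1/36) = 1/(-13/6) = -6/13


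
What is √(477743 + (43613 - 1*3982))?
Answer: 3*√57486 ≈ 719.29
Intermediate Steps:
√(477743 + (43613 - 1*3982)) = √(477743 + (43613 - 3982)) = √(477743 + 39631) = √517374 = 3*√57486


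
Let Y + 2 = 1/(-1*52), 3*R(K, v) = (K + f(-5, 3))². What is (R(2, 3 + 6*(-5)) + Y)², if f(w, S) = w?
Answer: 2601/2704 ≈ 0.96191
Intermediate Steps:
R(K, v) = (-5 + K)²/3 (R(K, v) = (K - 5)²/3 = (-5 + K)²/3)
Y = -105/52 (Y = -2 + 1/(-1*52) = -2 + 1/(-52) = -2 - 1/52 = -105/52 ≈ -2.0192)
(R(2, 3 + 6*(-5)) + Y)² = ((-5 + 2)²/3 - 105/52)² = ((⅓)*(-3)² - 105/52)² = ((⅓)*9 - 105/52)² = (3 - 105/52)² = (51/52)² = 2601/2704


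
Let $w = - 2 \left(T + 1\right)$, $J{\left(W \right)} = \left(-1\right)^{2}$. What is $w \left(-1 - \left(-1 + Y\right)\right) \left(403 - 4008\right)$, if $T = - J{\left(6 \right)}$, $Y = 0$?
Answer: $0$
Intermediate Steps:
$J{\left(W \right)} = 1$
$T = -1$ ($T = \left(-1\right) 1 = -1$)
$w = 0$ ($w = - 2 \left(-1 + 1\right) = \left(-2\right) 0 = 0$)
$w \left(-1 - \left(-1 + Y\right)\right) \left(403 - 4008\right) = 0 \left(-1 + \left(\left(-1\right) 0 + 1\right)\right) \left(403 - 4008\right) = 0 \left(-1 + \left(0 + 1\right)\right) \left(403 - 4008\right) = 0 \left(-1 + 1\right) \left(-3605\right) = 0 \cdot 0 \left(-3605\right) = 0 \left(-3605\right) = 0$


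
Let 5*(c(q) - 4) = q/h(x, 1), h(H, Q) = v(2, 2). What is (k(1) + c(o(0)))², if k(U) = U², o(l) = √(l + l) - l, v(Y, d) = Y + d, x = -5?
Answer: 25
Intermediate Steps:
h(H, Q) = 4 (h(H, Q) = 2 + 2 = 4)
o(l) = -l + √2*√l (o(l) = √(2*l) - l = √2*√l - l = -l + √2*√l)
c(q) = 4 + q/20 (c(q) = 4 + (q/4)/5 = 4 + q/20)
(k(1) + c(o(0)))² = (1² + (4 + (-1*0 + √2*√0)/20))² = (1 + (4 + (0 + √2*0)/20))² = (1 + (4 + (0 + 0)/20))² = (1 + (4 + (1/20)*0))² = (1 + (4 + 0))² = (1 + 4)² = 5² = 25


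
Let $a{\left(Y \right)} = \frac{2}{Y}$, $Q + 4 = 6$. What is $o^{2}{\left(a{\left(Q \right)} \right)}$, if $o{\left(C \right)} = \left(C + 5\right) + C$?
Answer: $49$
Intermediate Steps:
$Q = 2$ ($Q = -4 + 6 = 2$)
$o{\left(C \right)} = 5 + 2 C$ ($o{\left(C \right)} = \left(5 + C\right) + C = 5 + 2 C$)
$o^{2}{\left(a{\left(Q \right)} \right)} = \left(5 + 2 \cdot \frac{2}{2}\right)^{2} = \left(5 + 2 \cdot 2 \cdot \frac{1}{2}\right)^{2} = \left(5 + 2 \cdot 1\right)^{2} = \left(5 + 2\right)^{2} = 7^{2} = 49$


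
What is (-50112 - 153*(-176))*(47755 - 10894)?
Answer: -854585424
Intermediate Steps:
(-50112 - 153*(-176))*(47755 - 10894) = (-50112 + 26928)*36861 = -23184*36861 = -854585424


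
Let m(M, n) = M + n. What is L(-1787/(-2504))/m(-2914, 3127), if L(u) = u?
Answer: 1787/533352 ≈ 0.0033505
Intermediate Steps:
L(-1787/(-2504))/m(-2914, 3127) = (-1787/(-2504))/(-2914 + 3127) = -1787*(-1/2504)/213 = (1787/2504)*(1/213) = 1787/533352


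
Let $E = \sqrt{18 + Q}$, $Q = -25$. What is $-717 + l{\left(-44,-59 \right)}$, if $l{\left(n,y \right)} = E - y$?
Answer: $-658 + i \sqrt{7} \approx -658.0 + 2.6458 i$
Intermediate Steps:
$E = i \sqrt{7}$ ($E = \sqrt{18 - 25} = \sqrt{-7} = i \sqrt{7} \approx 2.6458 i$)
$l{\left(n,y \right)} = - y + i \sqrt{7}$ ($l{\left(n,y \right)} = i \sqrt{7} - y = - y + i \sqrt{7}$)
$-717 + l{\left(-44,-59 \right)} = -717 + \left(\left(-1\right) \left(-59\right) + i \sqrt{7}\right) = -717 + \left(59 + i \sqrt{7}\right) = -658 + i \sqrt{7}$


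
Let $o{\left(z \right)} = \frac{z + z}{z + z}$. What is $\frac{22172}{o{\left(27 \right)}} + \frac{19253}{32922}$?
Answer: $\frac{729965837}{32922} \approx 22173.0$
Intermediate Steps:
$o{\left(z \right)} = 1$ ($o{\left(z \right)} = \frac{2 z}{2 z} = 2 z \frac{1}{2 z} = 1$)
$\frac{22172}{o{\left(27 \right)}} + \frac{19253}{32922} = \frac{22172}{1} + \frac{19253}{32922} = 22172 \cdot 1 + 19253 \cdot \frac{1}{32922} = 22172 + \frac{19253}{32922} = \frac{729965837}{32922}$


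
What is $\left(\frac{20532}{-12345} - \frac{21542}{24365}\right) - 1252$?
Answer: $- \frac{25156678418}{20052395} \approx -1254.5$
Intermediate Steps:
$\left(\frac{20532}{-12345} - \frac{21542}{24365}\right) - 1252 = \left(20532 \left(- \frac{1}{12345}\right) - \frac{21542}{24365}\right) - 1252 = \left(- \frac{6844}{4115} - \frac{21542}{24365}\right) - 1252 = - \frac{51079878}{20052395} - 1252 = - \frac{25156678418}{20052395}$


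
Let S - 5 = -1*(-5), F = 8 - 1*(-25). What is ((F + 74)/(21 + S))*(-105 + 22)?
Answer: -8881/31 ≈ -286.48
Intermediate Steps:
F = 33 (F = 8 + 25 = 33)
S = 10 (S = 5 - 1*(-5) = 5 + 5 = 10)
((F + 74)/(21 + S))*(-105 + 22) = ((33 + 74)/(21 + 10))*(-105 + 22) = (107/31)*(-83) = -8881/31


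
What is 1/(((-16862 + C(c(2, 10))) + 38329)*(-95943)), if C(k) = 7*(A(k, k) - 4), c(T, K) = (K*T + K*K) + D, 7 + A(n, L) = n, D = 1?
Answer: -1/2133484491 ≈ -4.6872e-10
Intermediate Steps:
A(n, L) = -7 + n
c(T, K) = 1 + K² + K*T (c(T, K) = (K*T + K*K) + 1 = (K*T + K²) + 1 = (K² + K*T) + 1 = 1 + K² + K*T)
C(k) = -77 + 7*k (C(k) = 7*((-7 + k) - 4) = 7*(-11 + k) = -77 + 7*k)
1/(((-16862 + C(c(2, 10))) + 38329)*(-95943)) = 1/(((-16862 + (-77 + 7*(1 + 10² + 10*2))) + 38329)*(-95943)) = -1/95943/((-16862 + (-77 + 7*(1 + 100 + 20))) + 38329) = -1/95943/((-16862 + (-77 + 7*121)) + 38329) = -1/95943/((-16862 + (-77 + 847)) + 38329) = -1/95943/((-16862 + 770) + 38329) = -1/95943/(-16092 + 38329) = -1/95943/22237 = (1/22237)*(-1/95943) = -1/2133484491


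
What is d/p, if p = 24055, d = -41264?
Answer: -41264/24055 ≈ -1.7154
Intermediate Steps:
d/p = -41264/24055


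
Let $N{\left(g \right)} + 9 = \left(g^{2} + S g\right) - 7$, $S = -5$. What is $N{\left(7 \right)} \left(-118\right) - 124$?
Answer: $112$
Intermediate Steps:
$N{\left(g \right)} = -16 + g^{2} - 5 g$ ($N{\left(g \right)} = -9 - \left(7 - g^{2} + 5 g\right) = -16 + g^{2} - 5 g$)
$N{\left(7 \right)} \left(-118\right) - 124 = \left(-16 + 7^{2} - 35\right) \left(-118\right) - 124 = \left(-16 + 49 - 35\right) \left(-118\right) - 124 = \left(-2\right) \left(-118\right) - 124 = 236 - 124 = 112$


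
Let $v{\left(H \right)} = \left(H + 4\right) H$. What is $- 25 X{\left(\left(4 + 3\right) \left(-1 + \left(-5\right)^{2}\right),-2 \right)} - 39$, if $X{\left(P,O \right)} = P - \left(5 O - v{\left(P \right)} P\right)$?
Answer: $-121367689$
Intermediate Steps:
$v{\left(H \right)} = H \left(4 + H\right)$ ($v{\left(H \right)} = \left(4 + H\right) H = H \left(4 + H\right)$)
$X{\left(P,O \right)} = P - 5 O + P^{2} \left(4 + P\right)$ ($X{\left(P,O \right)} = P - \left(5 O - P \left(4 + P\right) P\right) = P - \left(5 O - P^{2} \left(4 + P\right)\right) = P - 5 O + P^{2} \left(4 + P\right)$)
$- 25 X{\left(\left(4 + 3\right) \left(-1 + \left(-5\right)^{2}\right),-2 \right)} - 39 = - 25 \left(\left(4 + 3\right) \left(-1 + \left(-5\right)^{2}\right) - -10 + \left(\left(4 + 3\right) \left(-1 + \left(-5\right)^{2}\right)\right)^{2} \left(4 + \left(4 + 3\right) \left(-1 + \left(-5\right)^{2}\right)\right)\right) - 39 = - 25 \left(7 \left(-1 + 25\right) + 10 + \left(7 \left(-1 + 25\right)\right)^{2} \left(4 + 7 \left(-1 + 25\right)\right)\right) - 39 = - 25 \left(7 \cdot 24 + 10 + \left(7 \cdot 24\right)^{2} \left(4 + 7 \cdot 24\right)\right) - 39 = - 25 \left(168 + 10 + 168^{2} \left(4 + 168\right)\right) - 39 = - 25 \left(168 + 10 + 28224 \cdot 172\right) - 39 = - 25 \left(168 + 10 + 4854528\right) - 39 = \left(-25\right) 4854706 - 39 = -121367650 - 39 = -121367689$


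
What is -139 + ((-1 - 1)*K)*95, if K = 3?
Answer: -709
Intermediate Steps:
-139 + ((-1 - 1)*K)*95 = -139 + ((-1 - 1)*3)*95 = -139 - 2*3*95 = -139 - 6*95 = -139 - 570 = -709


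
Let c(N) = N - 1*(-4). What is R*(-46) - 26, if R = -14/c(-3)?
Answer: 618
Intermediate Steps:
c(N) = 4 + N (c(N) = N + 4 = 4 + N)
R = -14 (R = -14/(4 - 3) = -14/1 = -14*1 = -14)
R*(-46) - 26 = -14*(-46) - 26 = 644 - 26 = 618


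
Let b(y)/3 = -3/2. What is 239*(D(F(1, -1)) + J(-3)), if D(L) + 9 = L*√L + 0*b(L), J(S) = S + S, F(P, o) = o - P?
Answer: -3585 - 478*I*√2 ≈ -3585.0 - 675.99*I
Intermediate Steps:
b(y) = -9/2 (b(y) = 3*(-3/2) = -9/2)
J(S) = 2*S
D(L) = -9 + L^(3/2) (D(L) = -9 + (L*√L + 0*(-9/2)) = -9 + (L^(3/2) + 0) = -9 + L^(3/2))
239*(D(F(1, -1)) + J(-3)) = 239*((-9 + (-1 - 1*1)^(3/2)) + 2*(-3)) = 239*((-9 + (-1 - 1)^(3/2)) - 6) = 239*((-9 + (-2)^(3/2)) - 6) = 239*((-9 - 2*I*√2) - 6) = 239*(-15 - 2*I*√2) = -3585 - 478*I*√2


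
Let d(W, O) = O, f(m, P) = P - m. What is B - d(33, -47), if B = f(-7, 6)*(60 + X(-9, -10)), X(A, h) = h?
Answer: 697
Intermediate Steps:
B = 650 (B = (6 - 1*(-7))*(60 - 10) = (6 + 7)*50 = 13*50 = 650)
B - d(33, -47) = 650 - 1*(-47) = 650 + 47 = 697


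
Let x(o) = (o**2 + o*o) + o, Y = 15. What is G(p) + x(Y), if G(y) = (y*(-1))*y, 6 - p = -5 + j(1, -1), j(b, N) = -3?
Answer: 269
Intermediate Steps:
x(o) = o + 2*o**2 (x(o) = (o**2 + o**2) + o = 2*o**2 + o = o + 2*o**2)
p = 14 (p = 6 - (-5 - 3) = 6 - 1*(-8) = 6 + 8 = 14)
G(y) = -y**2 (G(y) = (-y)*y = -y**2)
G(p) + x(Y) = -1*14**2 + 15*(1 + 2*15) = -1*196 + 15*(1 + 30) = -196 + 15*31 = -196 + 465 = 269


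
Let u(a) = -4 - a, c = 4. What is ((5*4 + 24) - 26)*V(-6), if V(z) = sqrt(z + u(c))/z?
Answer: -3*I*sqrt(14) ≈ -11.225*I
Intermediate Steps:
V(z) = sqrt(-8 + z)/z (V(z) = sqrt(z + (-4 - 1*4))/z = sqrt(z + (-4 - 4))/z = sqrt(z - 8)/z = sqrt(-8 + z)/z)
((5*4 + 24) - 26)*V(-6) = ((5*4 + 24) - 26)*(sqrt(-8 - 6)/(-6)) = ((20 + 24) - 26)*(-I*sqrt(14)/6) = (44 - 26)*(-I*sqrt(14)/6) = 18*(-I*sqrt(14)/6) = -3*I*sqrt(14)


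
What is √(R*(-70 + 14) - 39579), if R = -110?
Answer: I*√33419 ≈ 182.81*I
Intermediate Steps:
√(R*(-70 + 14) - 39579) = √(-110*(-70 + 14) - 39579) = √(-110*(-56) - 39579) = √(6160 - 39579) = √(-33419) = I*√33419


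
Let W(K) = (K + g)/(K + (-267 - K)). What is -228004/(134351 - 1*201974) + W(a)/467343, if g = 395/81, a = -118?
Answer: 768162939481931/227827005182001 ≈ 3.3717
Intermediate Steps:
g = 395/81 (g = 395*(1/81) = 395/81 ≈ 4.8765)
W(K) = -395/21627 - K/267 (W(K) = (K + 395/81)/(K + (-267 - K)) = (395/81 + K)/(-267) = (395/81 + K)*(-1/267) = -395/21627 - K/267)
-228004/(134351 - 1*201974) + W(a)/467343 = -228004/(134351 - 1*201974) + (-395/21627 - 1/267*(-118))/467343 = -228004/(134351 - 201974) + (-395/21627 + 118/267)*(1/467343) = -228004/(-67623) + (9163/21627)*(1/467343) = -228004*(-1/67623) + 9163/10107227061 = 228004/67623 + 9163/10107227061 = 768162939481931/227827005182001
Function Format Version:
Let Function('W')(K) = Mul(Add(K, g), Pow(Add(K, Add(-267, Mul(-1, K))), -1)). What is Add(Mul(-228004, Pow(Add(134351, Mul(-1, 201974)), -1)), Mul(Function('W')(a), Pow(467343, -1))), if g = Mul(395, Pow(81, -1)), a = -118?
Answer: Rational(768162939481931, 227827005182001) ≈ 3.3717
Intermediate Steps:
g = Rational(395, 81) (g = Mul(395, Rational(1, 81)) = Rational(395, 81) ≈ 4.8765)
Function('W')(K) = Add(Rational(-395, 21627), Mul(Rational(-1, 267), K)) (Function('W')(K) = Mul(Add(K, Rational(395, 81)), Pow(Add(K, Add(-267, Mul(-1, K))), -1)) = Mul(Add(Rational(395, 81), K), Pow(-267, -1)) = Mul(Add(Rational(395, 81), K), Rational(-1, 267)) = Add(Rational(-395, 21627), Mul(Rational(-1, 267), K)))
Add(Mul(-228004, Pow(Add(134351, Mul(-1, 201974)), -1)), Mul(Function('W')(a), Pow(467343, -1))) = Add(Mul(-228004, Pow(Add(134351, Mul(-1, 201974)), -1)), Mul(Add(Rational(-395, 21627), Mul(Rational(-1, 267), -118)), Pow(467343, -1))) = Add(Mul(-228004, Pow(Add(134351, -201974), -1)), Mul(Add(Rational(-395, 21627), Rational(118, 267)), Rational(1, 467343))) = Add(Mul(-228004, Pow(-67623, -1)), Mul(Rational(9163, 21627), Rational(1, 467343))) = Add(Mul(-228004, Rational(-1, 67623)), Rational(9163, 10107227061)) = Add(Rational(228004, 67623), Rational(9163, 10107227061)) = Rational(768162939481931, 227827005182001)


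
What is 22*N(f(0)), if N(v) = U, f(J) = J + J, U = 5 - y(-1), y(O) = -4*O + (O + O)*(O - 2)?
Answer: -110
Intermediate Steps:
y(O) = -4*O + 2*O*(-2 + O) (y(O) = -4*O + (2*O)*(-2 + O) = -4*O + 2*O*(-2 + O))
U = -5 (U = 5 - 2*(-1)*(-4 - 1) = 5 - 2*(-1)*(-5) = 5 - 1*10 = 5 - 10 = -5)
f(J) = 2*J
N(v) = -5
22*N(f(0)) = 22*(-5) = -110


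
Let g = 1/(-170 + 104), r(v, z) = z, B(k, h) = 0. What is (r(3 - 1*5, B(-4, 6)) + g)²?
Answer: 1/4356 ≈ 0.00022957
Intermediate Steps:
g = -1/66 (g = 1/(-66) = -1/66 ≈ -0.015152)
(r(3 - 1*5, B(-4, 6)) + g)² = (0 - 1/66)² = (-1/66)² = 1/4356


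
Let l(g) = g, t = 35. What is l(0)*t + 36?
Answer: 36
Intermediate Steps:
l(0)*t + 36 = 0*35 + 36 = 0 + 36 = 36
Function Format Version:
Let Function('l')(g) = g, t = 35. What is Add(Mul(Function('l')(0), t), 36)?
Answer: 36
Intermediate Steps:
Add(Mul(Function('l')(0), t), 36) = Add(Mul(0, 35), 36) = Add(0, 36) = 36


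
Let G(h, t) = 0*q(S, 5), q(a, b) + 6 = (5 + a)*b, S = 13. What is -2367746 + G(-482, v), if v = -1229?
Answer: -2367746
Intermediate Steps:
q(a, b) = -6 + b*(5 + a) (q(a, b) = -6 + (5 + a)*b = -6 + b*(5 + a))
G(h, t) = 0 (G(h, t) = 0*(-6 + 5*5 + 13*5) = 0*(-6 + 25 + 65) = 0*84 = 0)
-2367746 + G(-482, v) = -2367746 + 0 = -2367746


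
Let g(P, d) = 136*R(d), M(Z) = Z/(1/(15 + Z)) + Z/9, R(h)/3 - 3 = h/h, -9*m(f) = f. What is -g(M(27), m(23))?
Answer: -1632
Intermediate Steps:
m(f) = -f/9
R(h) = 12 (R(h) = 9 + 3*(h/h) = 9 + 3*1 = 9 + 3 = 12)
M(Z) = Z/9 + Z*(15 + Z) (M(Z) = Z*(15 + Z) + Z*(⅑) = Z*(15 + Z) + Z/9 = Z/9 + Z*(15 + Z))
g(P, d) = 1632 (g(P, d) = 136*12 = 1632)
-g(M(27), m(23)) = -1*1632 = -1632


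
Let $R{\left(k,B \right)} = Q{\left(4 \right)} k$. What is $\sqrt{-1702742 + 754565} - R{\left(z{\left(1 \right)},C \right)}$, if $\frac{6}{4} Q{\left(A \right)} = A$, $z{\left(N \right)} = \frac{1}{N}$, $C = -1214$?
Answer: $- \frac{8}{3} + 3 i \sqrt{105353} \approx -2.6667 + 973.74 i$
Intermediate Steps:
$Q{\left(A \right)} = \frac{2 A}{3}$
$R{\left(k,B \right)} = \frac{8 k}{3}$ ($R{\left(k,B \right)} = \frac{2}{3} \cdot 4 k = \frac{8 k}{3}$)
$\sqrt{-1702742 + 754565} - R{\left(z{\left(1 \right)},C \right)} = \sqrt{-1702742 + 754565} - \frac{8}{3 \cdot 1} = \sqrt{-948177} - \frac{8}{3} \cdot 1 = 3 i \sqrt{105353} - \frac{8}{3} = - \frac{8}{3} + 3 i \sqrt{105353}$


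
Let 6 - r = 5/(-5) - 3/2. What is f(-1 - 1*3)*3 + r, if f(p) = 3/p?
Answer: 25/4 ≈ 6.2500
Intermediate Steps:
r = 17/2 (r = 6 - (5/(-5) - 3/2) = 6 - (5*(-⅕) - 3*½) = 6 - (-1 - 3/2) = 6 - 1*(-5/2) = 6 + 5/2 = 17/2 ≈ 8.5000)
f(-1 - 1*3)*3 + r = (3/(-1 - 1*3))*3 + 17/2 = (3/(-1 - 3))*3 + 17/2 = (3/(-4))*3 + 17/2 = (3*(-¼))*3 + 17/2 = -¾*3 + 17/2 = -9/4 + 17/2 = 25/4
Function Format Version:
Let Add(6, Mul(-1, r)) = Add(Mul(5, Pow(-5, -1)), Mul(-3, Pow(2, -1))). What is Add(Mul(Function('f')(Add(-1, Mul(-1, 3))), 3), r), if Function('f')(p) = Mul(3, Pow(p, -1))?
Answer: Rational(25, 4) ≈ 6.2500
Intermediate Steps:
r = Rational(17, 2) (r = Add(6, Mul(-1, Add(Mul(5, Pow(-5, -1)), Mul(-3, Pow(2, -1))))) = Add(6, Mul(-1, Add(Mul(5, Rational(-1, 5)), Mul(-3, Rational(1, 2))))) = Add(6, Mul(-1, Add(-1, Rational(-3, 2)))) = Add(6, Mul(-1, Rational(-5, 2))) = Add(6, Rational(5, 2)) = Rational(17, 2) ≈ 8.5000)
Add(Mul(Function('f')(Add(-1, Mul(-1, 3))), 3), r) = Add(Mul(Mul(3, Pow(Add(-1, Mul(-1, 3)), -1)), 3), Rational(17, 2)) = Add(Mul(Mul(3, Pow(Add(-1, -3), -1)), 3), Rational(17, 2)) = Add(Mul(Mul(3, Pow(-4, -1)), 3), Rational(17, 2)) = Add(Mul(Mul(3, Rational(-1, 4)), 3), Rational(17, 2)) = Add(Mul(Rational(-3, 4), 3), Rational(17, 2)) = Add(Rational(-9, 4), Rational(17, 2)) = Rational(25, 4)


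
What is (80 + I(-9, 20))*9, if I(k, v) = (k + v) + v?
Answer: 999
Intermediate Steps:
I(k, v) = k + 2*v
(80 + I(-9, 20))*9 = (80 + (-9 + 2*20))*9 = (80 + (-9 + 40))*9 = (80 + 31)*9 = 111*9 = 999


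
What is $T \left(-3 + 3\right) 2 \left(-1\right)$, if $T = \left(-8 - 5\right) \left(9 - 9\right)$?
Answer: $0$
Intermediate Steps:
$T = 0$ ($T = \left(-13\right) 0 = 0$)
$T \left(-3 + 3\right) 2 \left(-1\right) = 0 \left(-3 + 3\right) 2 \left(-1\right) = 0 \cdot 0 \cdot 2 \left(-1\right) = 0 \cdot 0 \left(-1\right) = 0 \left(-1\right) = 0$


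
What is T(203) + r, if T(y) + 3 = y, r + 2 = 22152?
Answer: 22350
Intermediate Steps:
r = 22150 (r = -2 + 22152 = 22150)
T(y) = -3 + y
T(203) + r = (-3 + 203) + 22150 = 200 + 22150 = 22350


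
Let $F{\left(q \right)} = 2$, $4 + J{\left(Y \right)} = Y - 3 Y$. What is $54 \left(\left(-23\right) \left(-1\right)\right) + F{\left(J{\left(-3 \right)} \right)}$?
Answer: $1244$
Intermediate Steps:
$J{\left(Y \right)} = -4 - 2 Y$ ($J{\left(Y \right)} = -4 + \left(Y - 3 Y\right) = -4 - 2 Y$)
$54 \left(\left(-23\right) \left(-1\right)\right) + F{\left(J{\left(-3 \right)} \right)} = 54 \left(\left(-23\right) \left(-1\right)\right) + 2 = 54 \cdot 23 + 2 = 1242 + 2 = 1244$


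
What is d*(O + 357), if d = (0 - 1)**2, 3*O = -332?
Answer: 739/3 ≈ 246.33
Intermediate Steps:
O = -332/3 (O = (1/3)*(-332) = -332/3 ≈ -110.67)
d = 1 (d = (-1)**2 = 1)
d*(O + 357) = 1*(-332/3 + 357) = 1*(739/3) = 739/3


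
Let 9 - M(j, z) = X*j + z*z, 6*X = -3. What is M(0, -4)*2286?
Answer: -16002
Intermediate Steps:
X = -½ (X = (⅙)*(-3) = -½ ≈ -0.50000)
M(j, z) = 9 + j/2 - z² (M(j, z) = 9 - (-j/2 + z*z) = 9 - (-j/2 + z²) = 9 - (z² - j/2) = 9 + (j/2 - z²) = 9 + j/2 - z²)
M(0, -4)*2286 = (9 + (½)*0 - 1*(-4)²)*2286 = (9 + 0 - 1*16)*2286 = (9 + 0 - 16)*2286 = -7*2286 = -16002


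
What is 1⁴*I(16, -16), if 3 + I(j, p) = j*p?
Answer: -259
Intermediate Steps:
I(j, p) = -3 + j*p
1⁴*I(16, -16) = 1⁴*(-3 + 16*(-16)) = 1*(-3 - 256) = 1*(-259) = -259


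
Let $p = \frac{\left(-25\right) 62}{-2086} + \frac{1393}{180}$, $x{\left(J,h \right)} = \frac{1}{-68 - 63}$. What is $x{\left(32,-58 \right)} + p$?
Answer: $\frac{208416529}{24593940} \approx 8.4743$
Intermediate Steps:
$x{\left(J,h \right)} = - \frac{1}{131}$ ($x{\left(J,h \right)} = \frac{1}{-131} = - \frac{1}{131}$)
$p = \frac{1592399}{187740}$ ($p = \left(-1550\right) \left(- \frac{1}{2086}\right) + 1393 \cdot \frac{1}{180} = \frac{775}{1043} + \frac{1393}{180} = \frac{1592399}{187740} \approx 8.4819$)
$x{\left(32,-58 \right)} + p = - \frac{1}{131} + \frac{1592399}{187740} = \frac{208416529}{24593940}$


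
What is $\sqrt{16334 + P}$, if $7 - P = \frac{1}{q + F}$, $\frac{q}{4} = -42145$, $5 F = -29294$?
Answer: $\frac{\sqrt{12430964311946846}}{872194} \approx 127.83$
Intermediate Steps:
$F = - \frac{29294}{5}$ ($F = \frac{1}{5} \left(-29294\right) = - \frac{29294}{5} \approx -5858.8$)
$q = -168580$ ($q = 4 \left(-42145\right) = -168580$)
$P = \frac{6105363}{872194}$ ($P = 7 - \frac{1}{-168580 - \frac{29294}{5}} = 7 - \frac{1}{- \frac{872194}{5}} = 7 - - \frac{5}{872194} = 7 + \frac{5}{872194} = \frac{6105363}{872194} \approx 7.0$)
$\sqrt{16334 + P} = \sqrt{16334 + \frac{6105363}{872194}} = \sqrt{\frac{14252522159}{872194}} = \frac{\sqrt{12430964311946846}}{872194}$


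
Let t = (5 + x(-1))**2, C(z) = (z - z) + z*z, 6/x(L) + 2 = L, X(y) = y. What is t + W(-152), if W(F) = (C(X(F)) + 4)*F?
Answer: -3512407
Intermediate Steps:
x(L) = 6/(-2 + L)
C(z) = z**2 (C(z) = 0 + z**2 = z**2)
t = 9 (t = (5 + 6/(-2 - 1))**2 = (5 + 6/(-3))**2 = (5 + 6*(-1/3))**2 = (5 - 2)**2 = 3**2 = 9)
W(F) = F*(4 + F**2) (W(F) = (F**2 + 4)*F = (4 + F**2)*F = F*(4 + F**2))
t + W(-152) = 9 - 152*(4 + (-152)**2) = 9 - 152*(4 + 23104) = 9 - 152*23108 = 9 - 3512416 = -3512407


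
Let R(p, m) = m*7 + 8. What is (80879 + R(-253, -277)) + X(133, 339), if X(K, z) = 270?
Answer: 79218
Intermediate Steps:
R(p, m) = 8 + 7*m (R(p, m) = 7*m + 8 = 8 + 7*m)
(80879 + R(-253, -277)) + X(133, 339) = (80879 + (8 + 7*(-277))) + 270 = (80879 + (8 - 1939)) + 270 = (80879 - 1931) + 270 = 78948 + 270 = 79218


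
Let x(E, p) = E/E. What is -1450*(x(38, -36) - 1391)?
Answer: 2015500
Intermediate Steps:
x(E, p) = 1
-1450*(x(38, -36) - 1391) = -1450*(1 - 1391) = -1450*(-1390) = 2015500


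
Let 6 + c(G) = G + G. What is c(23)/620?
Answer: 2/31 ≈ 0.064516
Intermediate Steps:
c(G) = -6 + 2*G (c(G) = -6 + (G + G) = -6 + 2*G)
c(23)/620 = (-6 + 2*23)/620 = (-6 + 46)*(1/620) = 40*(1/620) = 2/31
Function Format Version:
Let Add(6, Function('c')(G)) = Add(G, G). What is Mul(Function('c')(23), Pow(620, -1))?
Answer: Rational(2, 31) ≈ 0.064516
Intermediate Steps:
Function('c')(G) = Add(-6, Mul(2, G)) (Function('c')(G) = Add(-6, Add(G, G)) = Add(-6, Mul(2, G)))
Mul(Function('c')(23), Pow(620, -1)) = Mul(Add(-6, Mul(2, 23)), Pow(620, -1)) = Mul(Add(-6, 46), Rational(1, 620)) = Mul(40, Rational(1, 620)) = Rational(2, 31)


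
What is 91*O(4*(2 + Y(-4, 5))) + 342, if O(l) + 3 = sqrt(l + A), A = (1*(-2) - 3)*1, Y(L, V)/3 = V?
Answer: 69 + 273*sqrt(7) ≈ 791.29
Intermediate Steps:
Y(L, V) = 3*V
A = -5 (A = (-2 - 3)*1 = -5*1 = -5)
O(l) = -3 + sqrt(-5 + l) (O(l) = -3 + sqrt(l - 5) = -3 + sqrt(-5 + l))
91*O(4*(2 + Y(-4, 5))) + 342 = 91*(-3 + sqrt(-5 + 4*(2 + 3*5))) + 342 = 91*(-3 + sqrt(-5 + 4*(2 + 15))) + 342 = 91*(-3 + sqrt(-5 + 4*17)) + 342 = 91*(-3 + sqrt(-5 + 68)) + 342 = 91*(-3 + sqrt(63)) + 342 = 91*(-3 + 3*sqrt(7)) + 342 = (-273 + 273*sqrt(7)) + 342 = 69 + 273*sqrt(7)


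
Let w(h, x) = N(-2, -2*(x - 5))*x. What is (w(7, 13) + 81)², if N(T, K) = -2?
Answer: 3025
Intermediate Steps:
w(h, x) = -2*x
(w(7, 13) + 81)² = (-2*13 + 81)² = (-26 + 81)² = 55² = 3025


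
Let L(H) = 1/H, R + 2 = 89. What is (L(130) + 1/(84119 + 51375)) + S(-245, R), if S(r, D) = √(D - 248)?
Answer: 33906/4403555 + I*√161 ≈ 0.0076997 + 12.689*I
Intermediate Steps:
R = 87 (R = -2 + 89 = 87)
S(r, D) = √(-248 + D)
(L(130) + 1/(84119 + 51375)) + S(-245, R) = (1/130 + 1/(84119 + 51375)) + √(-248 + 87) = (1/130 + 1/135494) + √(-161) = (1/130 + 1/135494) + I*√161 = 33906/4403555 + I*√161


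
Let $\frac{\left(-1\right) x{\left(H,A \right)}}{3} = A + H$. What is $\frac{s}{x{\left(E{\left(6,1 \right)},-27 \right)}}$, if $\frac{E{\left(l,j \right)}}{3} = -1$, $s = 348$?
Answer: $\frac{58}{15} \approx 3.8667$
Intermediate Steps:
$E{\left(l,j \right)} = -3$ ($E{\left(l,j \right)} = 3 \left(-1\right) = -3$)
$x{\left(H,A \right)} = - 3 A - 3 H$ ($x{\left(H,A \right)} = - 3 \left(A + H\right) = - 3 A - 3 H$)
$\frac{s}{x{\left(E{\left(6,1 \right)},-27 \right)}} = \frac{348}{\left(-3\right) \left(-27\right) - -9} = \frac{348}{81 + 9} = \frac{348}{90} = 348 \cdot \frac{1}{90} = \frac{58}{15}$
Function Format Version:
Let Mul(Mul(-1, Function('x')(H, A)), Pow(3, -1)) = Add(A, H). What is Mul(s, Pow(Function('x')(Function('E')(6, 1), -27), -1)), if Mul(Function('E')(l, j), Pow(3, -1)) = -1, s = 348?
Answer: Rational(58, 15) ≈ 3.8667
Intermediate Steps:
Function('E')(l, j) = -3 (Function('E')(l, j) = Mul(3, -1) = -3)
Function('x')(H, A) = Add(Mul(-3, A), Mul(-3, H)) (Function('x')(H, A) = Mul(-3, Add(A, H)) = Add(Mul(-3, A), Mul(-3, H)))
Mul(s, Pow(Function('x')(Function('E')(6, 1), -27), -1)) = Mul(348, Pow(Add(Mul(-3, -27), Mul(-3, -3)), -1)) = Mul(348, Pow(Add(81, 9), -1)) = Mul(348, Pow(90, -1)) = Mul(348, Rational(1, 90)) = Rational(58, 15)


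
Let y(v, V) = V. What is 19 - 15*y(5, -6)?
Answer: 109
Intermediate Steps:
19 - 15*y(5, -6) = 19 - 15*(-6) = 19 + 90 = 109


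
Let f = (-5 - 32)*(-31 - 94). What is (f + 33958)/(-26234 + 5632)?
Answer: -38583/20602 ≈ -1.8728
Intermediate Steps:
f = 4625 (f = -37*(-125) = 4625)
(f + 33958)/(-26234 + 5632) = (4625 + 33958)/(-26234 + 5632) = 38583/(-20602) = 38583*(-1/20602) = -38583/20602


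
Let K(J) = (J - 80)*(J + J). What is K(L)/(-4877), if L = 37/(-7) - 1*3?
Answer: -71688/238973 ≈ -0.29998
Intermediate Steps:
L = -58/7 (L = 37*(-1/7) - 3 = -37/7 - 3 = -58/7 ≈ -8.2857)
K(J) = 2*J*(-80 + J) (K(J) = (-80 + J)*(2*J) = 2*J*(-80 + J))
K(L)/(-4877) = (2*(-58/7)*(-80 - 58/7))/(-4877) = (2*(-58/7)*(-618/7))*(-1/4877) = (71688/49)*(-1/4877) = -71688/238973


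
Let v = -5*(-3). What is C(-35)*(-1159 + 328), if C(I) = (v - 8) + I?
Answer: 23268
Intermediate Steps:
v = 15
C(I) = 7 + I (C(I) = (15 - 8) + I = 7 + I)
C(-35)*(-1159 + 328) = (7 - 35)*(-1159 + 328) = -28*(-831) = 23268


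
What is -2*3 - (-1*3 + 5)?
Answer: -8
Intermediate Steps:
-2*3 - (-1*3 + 5) = -6 - (-3 + 5) = -6 - 1*2 = -6 - 2 = -8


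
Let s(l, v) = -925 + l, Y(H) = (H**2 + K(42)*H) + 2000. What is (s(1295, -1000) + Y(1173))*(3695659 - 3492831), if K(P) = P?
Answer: 289550153820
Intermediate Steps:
Y(H) = 2000 + H**2 + 42*H (Y(H) = (H**2 + 42*H) + 2000 = 2000 + H**2 + 42*H)
(s(1295, -1000) + Y(1173))*(3695659 - 3492831) = ((-925 + 1295) + (2000 + 1173**2 + 42*1173))*(3695659 - 3492831) = (370 + (2000 + 1375929 + 49266))*202828 = (370 + 1427195)*202828 = 1427565*202828 = 289550153820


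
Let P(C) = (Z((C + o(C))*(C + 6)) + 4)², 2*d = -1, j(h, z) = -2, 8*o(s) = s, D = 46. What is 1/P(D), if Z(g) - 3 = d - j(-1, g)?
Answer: 4/289 ≈ 0.013841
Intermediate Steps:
o(s) = s/8
d = -½ (d = (½)*(-1) = -½ ≈ -0.50000)
Z(g) = 9/2 (Z(g) = 3 + (-½ - 1*(-2)) = 3 + (-½ + 2) = 3 + 3/2 = 9/2)
P(C) = 289/4 (P(C) = (9/2 + 4)² = (17/2)² = 289/4)
1/P(D) = 1/(289/4) = 4/289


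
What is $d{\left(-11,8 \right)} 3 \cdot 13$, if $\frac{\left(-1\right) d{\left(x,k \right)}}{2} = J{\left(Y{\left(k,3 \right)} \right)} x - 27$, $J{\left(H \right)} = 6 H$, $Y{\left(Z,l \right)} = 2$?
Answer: $12402$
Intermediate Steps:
$d{\left(x,k \right)} = 54 - 24 x$ ($d{\left(x,k \right)} = - 2 \left(6 \cdot 2 x - 27\right) = - 2 \left(12 x - 27\right) = - 2 \left(-27 + 12 x\right) = 54 - 24 x$)
$d{\left(-11,8 \right)} 3 \cdot 13 = \left(54 - -264\right) 3 \cdot 13 = \left(54 + 264\right) 39 = 318 \cdot 39 = 12402$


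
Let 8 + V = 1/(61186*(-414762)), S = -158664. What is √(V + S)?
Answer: I*√25547143607710105043377365/12688813866 ≈ 398.34*I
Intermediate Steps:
V = -203021021857/25377627732 (V = -8 + 1/(61186*(-414762)) = -8 + (1/61186)*(-1/414762) = -8 - 1/25377627732 = -203021021857/25377627732 ≈ -8.0000)
√(V + S) = √(-203021021857/25377627732 - 158664) = √(-4026718947491905/25377627732) = I*√25547143607710105043377365/12688813866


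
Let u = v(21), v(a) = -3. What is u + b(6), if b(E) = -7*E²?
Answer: -255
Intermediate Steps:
u = -3
u + b(6) = -3 - 7*6² = -3 - 7*36 = -3 - 252 = -255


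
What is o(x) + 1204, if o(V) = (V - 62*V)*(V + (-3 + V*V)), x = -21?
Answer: 535381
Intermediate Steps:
o(V) = -61*V*(-3 + V + V²) (o(V) = (-61*V)*(V + (-3 + V²)) = (-61*V)*(-3 + V + V²) = -61*V*(-3 + V + V²))
o(x) + 1204 = 61*(-21)*(3 - 1*(-21) - 1*(-21)²) + 1204 = 61*(-21)*(3 + 21 - 1*441) + 1204 = 61*(-21)*(3 + 21 - 441) + 1204 = 61*(-21)*(-417) + 1204 = 534177 + 1204 = 535381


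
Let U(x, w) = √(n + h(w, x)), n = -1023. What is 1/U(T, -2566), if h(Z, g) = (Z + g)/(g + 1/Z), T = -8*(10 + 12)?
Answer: -29*I*√27146437067/151656073 ≈ -0.031506*I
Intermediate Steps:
T = -176 (T = -8*22 = -176)
h(Z, g) = (Z + g)/(g + 1/Z)
U(x, w) = √(-1023 + w*(w + x)/(1 + w*x))
1/U(T, -2566) = 1/(√((-1023 + (-2566)² - 1022*(-2566)*(-176))/(1 - 2566*(-176)))) = 1/(√((-1023 + 6584356 - 461551552)/(1 + 451616))) = 1/(√(-454968219/451617)) = 1/(√((1/451617)*(-454968219))) = 1/(√(-151656073/150539)) = 1/(I*√27146437067/5191) = -29*I*√27146437067/151656073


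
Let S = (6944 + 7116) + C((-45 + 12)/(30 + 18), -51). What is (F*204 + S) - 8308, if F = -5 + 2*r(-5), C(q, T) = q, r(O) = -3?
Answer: 56117/16 ≈ 3507.3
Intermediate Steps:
S = 224949/16 (S = (6944 + 7116) + (-45 + 12)/(30 + 18) = 14060 - 33/48 = 14060 - 33*1/48 = 14060 - 11/16 = 224949/16 ≈ 14059.)
F = -11 (F = -5 + 2*(-3) = -5 - 6 = -11)
(F*204 + S) - 8308 = (-11*204 + 224949/16) - 8308 = (-2244 + 224949/16) - 8308 = 189045/16 - 8308 = 56117/16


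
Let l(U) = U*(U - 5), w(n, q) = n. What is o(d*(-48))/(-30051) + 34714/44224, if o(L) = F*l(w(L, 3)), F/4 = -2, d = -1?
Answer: 295569517/221495904 ≈ 1.3344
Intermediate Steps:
F = -8 (F = 4*(-2) = -8)
l(U) = U*(-5 + U)
o(L) = -8*L*(-5 + L)
o(d*(-48))/(-30051) + 34714/44224 = (8*(-1*(-48))*(5 - (-1)*(-48)))/(-30051) + 34714/44224 = (8*48*(5 - 1*48))*(-1/30051) + 34714*(1/44224) = (8*48*(5 - 48))*(-1/30051) + 17357/22112 = (8*48*(-43))*(-1/30051) + 17357/22112 = -16512*(-1/30051) + 17357/22112 = 5504/10017 + 17357/22112 = 295569517/221495904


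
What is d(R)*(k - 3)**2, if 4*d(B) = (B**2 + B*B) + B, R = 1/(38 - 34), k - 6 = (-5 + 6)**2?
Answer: 3/2 ≈ 1.5000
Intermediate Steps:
k = 7 (k = 6 + (-5 + 6)**2 = 6 + 1**2 = 6 + 1 = 7)
R = 1/4 ≈ 0.25000
d(B) = B**2/2 + B/4 (d(B) = ((B**2 + B*B) + B)/4 = ((B**2 + B**2) + B)/4 = (2*B**2 + B)/4 = (B + 2*B**2)/4 = B**2/2 + B/4)
d(R)*(k - 3)**2 = ((1/4)*(1/4)*(1 + 2*(1/4)))*(7 - 3)**2 = ((1/4)*(1/4)*(1 + 1/2))*4**2 = ((1/4)*(1/4)*(3/2))*16 = (3/32)*16 = 3/2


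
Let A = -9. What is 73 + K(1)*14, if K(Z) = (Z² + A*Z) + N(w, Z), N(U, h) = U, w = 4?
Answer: 17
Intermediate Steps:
K(Z) = 4 + Z² - 9*Z (K(Z) = (Z² - 9*Z) + 4 = 4 + Z² - 9*Z)
73 + K(1)*14 = 73 + (4 + 1² - 9*1)*14 = 73 + (4 + 1 - 9)*14 = 73 - 4*14 = 73 - 56 = 17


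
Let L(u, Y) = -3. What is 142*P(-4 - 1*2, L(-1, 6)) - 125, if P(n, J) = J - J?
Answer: -125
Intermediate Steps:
P(n, J) = 0
142*P(-4 - 1*2, L(-1, 6)) - 125 = 142*0 - 125 = 0 - 125 = -125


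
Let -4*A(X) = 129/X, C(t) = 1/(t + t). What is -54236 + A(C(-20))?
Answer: -52946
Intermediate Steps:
C(t) = 1/(2*t)
A(X) = -129/(4*X)
-54236 + A(C(-20)) = -54236 - 129/(4*((1/2)/(-20))) = -54236 - 129/(4*((1/2)*(-1/20))) = -54236 - 129/(4*(-1/40)) = -54236 - 129/4*(-40) = -54236 + 1290 = -52946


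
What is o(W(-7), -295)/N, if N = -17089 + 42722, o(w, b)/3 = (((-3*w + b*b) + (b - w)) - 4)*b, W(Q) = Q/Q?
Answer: -76748970/25633 ≈ -2994.1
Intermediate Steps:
W(Q) = 1
o(w, b) = 3*b*(-4 + b + b² - 4*w) (o(w, b) = 3*((((-3*w + b*b) + (b - w)) - 4)*b) = 3*((((-3*w + b²) + (b - w)) - 4)*b) = 3*((((b² - 3*w) + (b - w)) - 4)*b) = 3*(((b + b² - 4*w) - 4)*b) = 3*((-4 + b + b² - 4*w)*b) = 3*(b*(-4 + b + b² - 4*w)) = 3*b*(-4 + b + b² - 4*w))
N = 25633
o(W(-7), -295)/N = (3*(-295)*(-4 - 295 + (-295)² - 4*1))/25633 = (3*(-295)*(-4 - 295 + 87025 - 4))*(1/25633) = (3*(-295)*86722)*(1/25633) = -76748970*1/25633 = -76748970/25633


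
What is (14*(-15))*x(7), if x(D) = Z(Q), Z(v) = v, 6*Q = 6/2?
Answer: -105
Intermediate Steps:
Q = ½ (Q = (6/2)/6 = (6*(½))/6 = (⅙)*3 = ½ ≈ 0.50000)
x(D) = ½
(14*(-15))*x(7) = (14*(-15))*(½) = -210*½ = -105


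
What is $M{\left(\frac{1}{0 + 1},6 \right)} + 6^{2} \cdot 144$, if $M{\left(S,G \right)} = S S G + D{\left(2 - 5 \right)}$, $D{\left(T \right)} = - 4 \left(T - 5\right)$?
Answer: $5222$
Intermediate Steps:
$D{\left(T \right)} = 20 - 4 T$ ($D{\left(T \right)} = - 4 \left(-5 + T\right) = 20 - 4 T$)
$M{\left(S,G \right)} = 32 + G S^{2}$ ($M{\left(S,G \right)} = S S G + \left(20 - 4 \left(2 - 5\right)\right) = S^{2} G + \left(20 - -12\right) = G S^{2} + \left(20 + 12\right) = G S^{2} + 32 = 32 + G S^{2}$)
$M{\left(\frac{1}{0 + 1},6 \right)} + 6^{2} \cdot 144 = \left(32 + 6 \left(\frac{1}{0 + 1}\right)^{2}\right) + 6^{2} \cdot 144 = \left(32 + 6 \left(1^{-1}\right)^{2}\right) + 36 \cdot 144 = \left(32 + 6 \cdot 1^{2}\right) + 5184 = \left(32 + 6 \cdot 1\right) + 5184 = \left(32 + 6\right) + 5184 = 38 + 5184 = 5222$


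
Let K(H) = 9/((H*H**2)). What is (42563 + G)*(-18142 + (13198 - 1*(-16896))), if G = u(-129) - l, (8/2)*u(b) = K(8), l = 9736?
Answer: 50220589635/128 ≈ 3.9235e+8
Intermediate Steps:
K(H) = 9/H**3 (K(H) = 9/(H**3) = 9/H**3)
u(b) = 9/2048 (u(b) = (9/8**3)/4 = (9*(1/512))/4 = (1/4)*(9/512) = 9/2048)
G = -19939319/2048 (G = 9/2048 - 1*9736 = 9/2048 - 9736 = -19939319/2048 ≈ -9736.0)
(42563 + G)*(-18142 + (13198 - 1*(-16896))) = (42563 - 19939319/2048)*(-18142 + (13198 - 1*(-16896))) = 67229705*(-18142 + (13198 + 16896))/2048 = 67229705*(-18142 + 30094)/2048 = (67229705/2048)*11952 = 50220589635/128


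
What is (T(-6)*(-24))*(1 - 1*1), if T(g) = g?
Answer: 0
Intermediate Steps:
(T(-6)*(-24))*(1 - 1*1) = (-6*(-24))*(1 - 1*1) = 144*(1 - 1) = 144*0 = 0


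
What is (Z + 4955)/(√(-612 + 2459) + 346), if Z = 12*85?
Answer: 2067350/117869 - 5975*√1847/117869 ≈ 15.361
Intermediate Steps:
Z = 1020
(Z + 4955)/(√(-612 + 2459) + 346) = (1020 + 4955)/(√(-612 + 2459) + 346) = 5975/(√1847 + 346) = 5975/(346 + √1847)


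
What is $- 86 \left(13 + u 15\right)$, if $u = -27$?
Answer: $33712$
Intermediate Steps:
$- 86 \left(13 + u 15\right) = - 86 \left(13 - 405\right) = \left(-86\right) \left(-392\right) = 33712$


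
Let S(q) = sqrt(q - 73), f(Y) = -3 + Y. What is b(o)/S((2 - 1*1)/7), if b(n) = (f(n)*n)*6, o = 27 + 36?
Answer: -756*I*sqrt(3570)/17 ≈ -2657.1*I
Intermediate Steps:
o = 63
b(n) = 6*n*(-3 + n) (b(n) = ((-3 + n)*n)*6 = (n*(-3 + n))*6 = 6*n*(-3 + n))
S(q) = sqrt(-73 + q)
b(o)/S((2 - 1*1)/7) = (6*63*(-3 + 63))/(sqrt(-73 + (2 - 1*1)/7)) = (6*63*60)/(sqrt(-73 + (2 - 1)/7)) = 22680/(sqrt(-73 + (1/7)*1)) = 22680/(sqrt(-73 + 1/7)) = 22680/(sqrt(-510/7)) = 22680/((I*sqrt(3570)/7)) = 22680*(-I*sqrt(3570)/510) = -756*I*sqrt(3570)/17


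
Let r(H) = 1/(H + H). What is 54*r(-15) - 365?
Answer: -1834/5 ≈ -366.80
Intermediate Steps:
r(H) = 1/(2*H)
54*r(-15) - 365 = 54*((1/2)/(-15)) - 365 = 54*((1/2)*(-1/15)) - 365 = 54*(-1/30) - 365 = -9/5 - 365 = -1834/5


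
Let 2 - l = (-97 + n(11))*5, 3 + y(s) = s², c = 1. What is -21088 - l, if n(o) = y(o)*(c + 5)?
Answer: -18035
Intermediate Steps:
y(s) = -3 + s²
n(o) = -18 + 6*o² (n(o) = (-3 + o²)*(1 + 5) = (-3 + o²)*6 = -18 + 6*o²)
l = -3053 (l = 2 - (-97 + (-18 + 6*11²))*5 = 2 - (-97 + (-18 + 6*121))*5 = 2 - (-97 + (-18 + 726))*5 = 2 - (-97 + 708)*5 = 2 - 611*5 = 2 - 1*3055 = 2 - 3055 = -3053)
-21088 - l = -21088 - 1*(-3053) = -21088 + 3053 = -18035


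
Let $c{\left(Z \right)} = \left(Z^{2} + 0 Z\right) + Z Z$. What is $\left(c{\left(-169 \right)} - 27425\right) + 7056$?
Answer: $36753$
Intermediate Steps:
$c{\left(Z \right)} = 2 Z^{2}$ ($c{\left(Z \right)} = \left(Z^{2} + 0\right) + Z^{2} = Z^{2} + Z^{2} = 2 Z^{2}$)
$\left(c{\left(-169 \right)} - 27425\right) + 7056 = \left(2 \left(-169\right)^{2} - 27425\right) + 7056 = \left(2 \cdot 28561 - 27425\right) + 7056 = \left(57122 - 27425\right) + 7056 = 29697 + 7056 = 36753$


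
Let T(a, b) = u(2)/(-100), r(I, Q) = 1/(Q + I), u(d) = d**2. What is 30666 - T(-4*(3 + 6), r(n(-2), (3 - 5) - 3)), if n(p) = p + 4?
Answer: 766651/25 ≈ 30666.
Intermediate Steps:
n(p) = 4 + p
r(I, Q) = 1/(I + Q)
T(a, b) = -1/25 (T(a, b) = 2**2/(-100) = 4*(-1/100) = -1/25)
30666 - T(-4*(3 + 6), r(n(-2), (3 - 5) - 3)) = 30666 - 1*(-1/25) = 30666 + 1/25 = 766651/25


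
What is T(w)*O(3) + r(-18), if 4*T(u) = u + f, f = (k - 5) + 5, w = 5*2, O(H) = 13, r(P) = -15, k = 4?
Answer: 61/2 ≈ 30.500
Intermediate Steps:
w = 10
f = 4 (f = (4 - 5) + 5 = -1 + 5 = 4)
T(u) = 1 + u/4 (T(u) = (u + 4)/4 = (4 + u)/4 = 1 + u/4)
T(w)*O(3) + r(-18) = (1 + (¼)*10)*13 - 15 = (1 + 5/2)*13 - 15 = (7/2)*13 - 15 = 91/2 - 15 = 61/2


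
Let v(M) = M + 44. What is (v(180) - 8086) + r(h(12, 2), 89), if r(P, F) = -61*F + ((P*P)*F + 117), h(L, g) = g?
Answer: -12818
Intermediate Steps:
v(M) = 44 + M
r(P, F) = 117 - 61*F + F*P**2 (r(P, F) = -61*F + (P**2*F + 117) = -61*F + (F*P**2 + 117) = -61*F + (117 + F*P**2) = 117 - 61*F + F*P**2)
(v(180) - 8086) + r(h(12, 2), 89) = ((44 + 180) - 8086) + (117 - 61*89 + 89*2**2) = (224 - 8086) + (117 - 5429 + 89*4) = -7862 + (117 - 5429 + 356) = -7862 - 4956 = -12818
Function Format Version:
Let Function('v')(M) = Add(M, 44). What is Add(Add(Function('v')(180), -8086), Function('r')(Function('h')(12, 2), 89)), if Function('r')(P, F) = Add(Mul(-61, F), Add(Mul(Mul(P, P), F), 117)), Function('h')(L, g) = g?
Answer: -12818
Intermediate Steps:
Function('v')(M) = Add(44, M)
Function('r')(P, F) = Add(117, Mul(-61, F), Mul(F, Pow(P, 2))) (Function('r')(P, F) = Add(Mul(-61, F), Add(Mul(Pow(P, 2), F), 117)) = Add(Mul(-61, F), Add(Mul(F, Pow(P, 2)), 117)) = Add(Mul(-61, F), Add(117, Mul(F, Pow(P, 2)))) = Add(117, Mul(-61, F), Mul(F, Pow(P, 2))))
Add(Add(Function('v')(180), -8086), Function('r')(Function('h')(12, 2), 89)) = Add(Add(Add(44, 180), -8086), Add(117, Mul(-61, 89), Mul(89, Pow(2, 2)))) = Add(Add(224, -8086), Add(117, -5429, Mul(89, 4))) = Add(-7862, Add(117, -5429, 356)) = Add(-7862, -4956) = -12818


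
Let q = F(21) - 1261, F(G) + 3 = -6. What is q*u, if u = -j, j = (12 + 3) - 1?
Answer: 17780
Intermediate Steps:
j = 14 (j = 15 - 1 = 14)
F(G) = -9 (F(G) = -3 - 6 = -9)
u = -14 (u = -1*14 = -14)
q = -1270 (q = -9 - 1261 = -1270)
q*u = -1270*(-14) = 17780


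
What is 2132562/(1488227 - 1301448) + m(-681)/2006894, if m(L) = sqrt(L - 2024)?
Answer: 2132562/186779 + I*sqrt(2705)/2006894 ≈ 11.418 + 2.5915e-5*I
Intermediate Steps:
m(L) = sqrt(-2024 + L)
2132562/(1488227 - 1301448) + m(-681)/2006894 = 2132562/(1488227 - 1301448) + sqrt(-2024 - 681)/2006894 = 2132562/186779 + sqrt(-2705)*(1/2006894) = 2132562*(1/186779) + (I*sqrt(2705))*(1/2006894) = 2132562/186779 + I*sqrt(2705)/2006894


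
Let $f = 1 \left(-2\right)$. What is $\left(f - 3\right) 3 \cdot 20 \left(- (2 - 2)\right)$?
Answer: $0$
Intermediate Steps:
$f = -2$
$\left(f - 3\right) 3 \cdot 20 \left(- (2 - 2)\right) = \left(-2 - 3\right) 3 \cdot 20 \left(- (2 - 2)\right) = \left(-5\right) 3 \cdot 20 \left(\left(-1\right) 0\right) = \left(-15\right) 20 \cdot 0 = \left(-300\right) 0 = 0$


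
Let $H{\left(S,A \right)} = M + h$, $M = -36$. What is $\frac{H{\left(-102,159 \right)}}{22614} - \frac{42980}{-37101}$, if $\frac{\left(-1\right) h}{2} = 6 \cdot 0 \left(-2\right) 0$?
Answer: $\frac{161769014}{139833669} \approx 1.1569$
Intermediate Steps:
$h = 0$ ($h = - 2 \cdot 6 \cdot 0 \left(-2\right) 0 = - 2 \cdot 0 \left(-2\right) 0 = - 2 \cdot 0 \cdot 0 = \left(-2\right) 0 = 0$)
$H{\left(S,A \right)} = -36$ ($H{\left(S,A \right)} = -36 + 0 = -36$)
$\frac{H{\left(-102,159 \right)}}{22614} - \frac{42980}{-37101} = - \frac{36}{22614} - \frac{42980}{-37101} = \left(-36\right) \frac{1}{22614} - - \frac{42980}{37101} = - \frac{6}{3769} + \frac{42980}{37101} = \frac{161769014}{139833669}$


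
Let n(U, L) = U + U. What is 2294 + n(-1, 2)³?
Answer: 2286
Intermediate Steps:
n(U, L) = 2*U
2294 + n(-1, 2)³ = 2294 + (2*(-1))³ = 2294 + (-2)³ = 2294 - 8 = 2286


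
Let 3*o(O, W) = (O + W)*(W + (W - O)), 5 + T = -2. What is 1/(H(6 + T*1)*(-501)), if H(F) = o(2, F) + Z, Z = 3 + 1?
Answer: -1/1336 ≈ -0.00074850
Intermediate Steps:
T = -7 (T = -5 - 2 = -7)
o(O, W) = (O + W)*(-O + 2*W)/3 (o(O, W) = ((O + W)*(W + (W - O)))/3 = ((O + W)*(-O + 2*W))/3 = (O + W)*(-O + 2*W)/3)
Z = 4
H(F) = 8/3 + 2*F/3 + 2*F²/3 (H(F) = (-⅓*2² + 2*F²/3 + (⅓)*2*F) + 4 = (-⅓*4 + 2*F²/3 + 2*F/3) + 4 = (-4/3 + 2*F²/3 + 2*F/3) + 4 = (-4/3 + 2*F/3 + 2*F²/3) + 4 = 8/3 + 2*F/3 + 2*F²/3)
1/(H(6 + T*1)*(-501)) = 1/((8/3 + 2*(6 - 7*1)/3 + 2*(6 - 7*1)²/3)*(-501)) = 1/((8/3 + 2*(6 - 7)/3 + 2*(6 - 7)²/3)*(-501)) = 1/((8/3 + (⅔)*(-1) + (⅔)*(-1)²)*(-501)) = 1/((8/3 - ⅔ + (⅔)*1)*(-501)) = 1/((8/3 - ⅔ + ⅔)*(-501)) = 1/((8/3)*(-501)) = 1/(-1336) = -1/1336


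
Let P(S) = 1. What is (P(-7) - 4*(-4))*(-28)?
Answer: -476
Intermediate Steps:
(P(-7) - 4*(-4))*(-28) = (1 - 4*(-4))*(-28) = (1 + 16)*(-28) = 17*(-28) = -476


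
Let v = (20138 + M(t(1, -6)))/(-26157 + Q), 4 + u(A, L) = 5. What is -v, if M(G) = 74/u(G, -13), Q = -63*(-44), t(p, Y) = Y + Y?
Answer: 20212/23385 ≈ 0.86432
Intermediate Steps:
u(A, L) = 1 (u(A, L) = -4 + 5 = 1)
t(p, Y) = 2*Y
Q = 2772
M(G) = 74 (M(G) = 74/1 = 74*1 = 74)
v = -20212/23385 (v = (20138 + 74)/(-26157 + 2772) = 20212/(-23385) = 20212*(-1/23385) = -20212/23385 ≈ -0.86432)
-v = -1*(-20212/23385) = 20212/23385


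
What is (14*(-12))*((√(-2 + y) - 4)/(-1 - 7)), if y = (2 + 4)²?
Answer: -84 + 21*√34 ≈ 38.450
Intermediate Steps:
y = 36 (y = 6² = 36)
(14*(-12))*((√(-2 + y) - 4)/(-1 - 7)) = (14*(-12))*((√(-2 + 36) - 4)/(-1 - 7)) = -168*(√34 - 4)/(-8) = -168*(-4 + √34)*(-1)/8 = -168*(½ - √34/8) = -84 + 21*√34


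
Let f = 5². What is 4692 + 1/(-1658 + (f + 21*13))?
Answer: 6381119/1360 ≈ 4692.0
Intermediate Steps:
f = 25
4692 + 1/(-1658 + (f + 21*13)) = 4692 + 1/(-1658 + (25 + 21*13)) = 4692 + 1/(-1658 + (25 + 273)) = 4692 + 1/(-1658 + 298) = 4692 + 1/(-1360) = 4692 - 1/1360 = 6381119/1360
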